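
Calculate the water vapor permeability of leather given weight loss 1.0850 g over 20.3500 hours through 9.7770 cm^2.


Formula: WVP = loss / (area * time)
Substituting: WVP = 1.0850 / (9.7770 * 20.3500)
Result: 0.0054533 g/(cm^2*hr)


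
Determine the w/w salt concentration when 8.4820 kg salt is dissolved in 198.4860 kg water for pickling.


Formula: Conc = salt / (water + salt) * 100
Substituting: Conc = 8.4820 / (198.4860 + 8.4820) * 100
Result: 4.0982 %


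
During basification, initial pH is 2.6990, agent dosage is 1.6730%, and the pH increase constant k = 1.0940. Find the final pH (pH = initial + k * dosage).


Formula: pH_final = pH_initial + k * base_pct
Substituting: pH_final = 2.6990 + 1.0940 * 1.6730
Result: 4.5293


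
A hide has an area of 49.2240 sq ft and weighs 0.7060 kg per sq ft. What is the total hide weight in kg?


Formula: Weight = area * weight_per_sqft
Substituting: Weight = 49.2240 * 0.7060
Result: 34.7521 kg


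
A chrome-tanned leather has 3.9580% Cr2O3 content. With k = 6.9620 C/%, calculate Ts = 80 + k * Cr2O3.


Formula: Ts = 80 + k * Cr2O3
Substituting: Ts = 80 + 6.9620 * 3.9580
Result: 107.5556 C


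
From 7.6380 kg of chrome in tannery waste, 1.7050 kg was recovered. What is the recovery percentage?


Formula: Recovery = recovered / input * 100
Substituting: Recovery = 1.7050 / 7.6380 * 100
Result: 22.3226 %


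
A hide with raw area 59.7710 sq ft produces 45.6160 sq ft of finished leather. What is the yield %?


Formula: Yield = finished / raw * 100
Substituting: Yield = 45.6160 / 59.7710 * 100
Result: 76.3179 %


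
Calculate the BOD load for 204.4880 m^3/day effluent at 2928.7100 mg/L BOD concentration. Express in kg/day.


Formula: BOD_load = volume * conc / 1000
Substituting: BOD_load = 204.4880 * 2928.7100 / 1000
Result: 598.8861 kg/day


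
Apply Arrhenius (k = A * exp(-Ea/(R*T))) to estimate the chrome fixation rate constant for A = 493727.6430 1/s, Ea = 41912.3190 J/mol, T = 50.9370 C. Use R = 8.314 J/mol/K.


T_K = T_C + 273.15 = 50.9370 + 273.15 = 324.0870 K
exponent = -Ea / (R * T_K) = -41912.3190 / (8.314 * 324.0870) = -15.5550
k = A * exp(exponent) = 493727.6430 * exp(-15.5550) = 0.0867034 1/s


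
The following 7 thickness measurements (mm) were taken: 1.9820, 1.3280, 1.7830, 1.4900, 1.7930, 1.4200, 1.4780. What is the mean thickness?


Formula: Average = sum / n
Substituting: Average = 11.2740 / 7
Result: 1.6106 mm


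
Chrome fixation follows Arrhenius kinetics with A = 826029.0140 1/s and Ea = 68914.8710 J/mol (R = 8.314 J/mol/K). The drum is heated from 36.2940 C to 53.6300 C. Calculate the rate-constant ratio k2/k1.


T1 = 36.2940 + 273.15 = 309.4440 K; T2 = 53.6300 + 273.15 = 326.7800 K
k1 = A * exp(-Ea/(R*T1)) = 826029.0140 * exp(-68914.8710/(8.314*309.4440)) = 1.9215e-06 1/s
k2 = A * exp(-Ea/(R*T2)) = 826029.0140 * exp(-68914.8710/(8.314*326.7800)) = 7.9579e-06 1/s
k2/k1 = 7.9579e-06 / 1.9215e-06 = 4.1415


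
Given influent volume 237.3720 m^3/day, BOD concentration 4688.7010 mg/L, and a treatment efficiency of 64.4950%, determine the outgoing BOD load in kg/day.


Load_in = volume * conc / 1000 = 237.3720 * 4688.7010 / 1000 = 1112.9663 kg/day
Removed = Load_in * eff / 100 = 1112.9663 * 64.4950 / 100 = 717.8076 kg/day
Load_out = Load_in - Removed = 1112.9663 - 717.8076 = 395.1587 kg/day


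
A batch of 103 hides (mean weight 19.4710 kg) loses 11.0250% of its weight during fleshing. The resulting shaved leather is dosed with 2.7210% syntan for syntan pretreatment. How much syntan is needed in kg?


Total_raw = N * avg_wt = 103 * 19.4710 = 2005.5130 kg
Substrate = Total_raw * (1 - loss/100) = 2005.5130 * (1 - 11.0250/100) = 1784.4052 kg
Syntan = Substrate * pct / 100 = 1784.4052 * 2.7210 / 100 = 48.5537 kg


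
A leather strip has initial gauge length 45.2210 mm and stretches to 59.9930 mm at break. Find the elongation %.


Formula: Elongation = (Lf - L0) / L0 * 100
Substituting: Elongation = (59.9930 - 45.2210) / 45.2210 * 100
Result: 32.6662 %


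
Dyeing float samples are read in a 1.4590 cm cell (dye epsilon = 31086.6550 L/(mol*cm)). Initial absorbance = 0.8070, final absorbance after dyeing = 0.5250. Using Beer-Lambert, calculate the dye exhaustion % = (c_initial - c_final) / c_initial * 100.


c_initial = A_i / (epsilon * l) = 0.8070 / (31086.6550 * 1.4590) = 1.7793e-05 mol/L
c_final = A_f / (epsilon * l) = 0.5250 / (31086.6550 * 1.4590) = 1.1575e-05 mol/L
Exhaustion = (c_initial - c_final) / c_initial * 100 = (1.7793e-05 - 1.1575e-05) / 1.7793e-05 * 100 = 34.9442 %


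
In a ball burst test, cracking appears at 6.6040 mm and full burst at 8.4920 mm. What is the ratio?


Formula: Ratio = crack / burst
Substituting: Ratio = 6.6040 / 8.4920
Result: 0.7777


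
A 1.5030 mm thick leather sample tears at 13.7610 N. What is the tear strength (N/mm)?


Formula: Tear strength = force / thickness
Substituting: Tear strength = 13.7610 / 1.5030
Result: 9.1557 N/mm


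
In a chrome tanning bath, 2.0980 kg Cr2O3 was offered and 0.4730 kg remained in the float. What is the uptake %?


Formula: Uptake = (offered - residual) / offered * 100
Substituting: Uptake = (2.0980 - 0.4730) / 2.0980 * 100
Result: 77.4547 %


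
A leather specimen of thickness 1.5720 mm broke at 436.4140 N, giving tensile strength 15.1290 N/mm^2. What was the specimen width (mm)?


Formula: w = F / (TS * t)
Substituting: w = 436.4140 / (15.1290 * 1.5720)
Result: 18.3500 mm


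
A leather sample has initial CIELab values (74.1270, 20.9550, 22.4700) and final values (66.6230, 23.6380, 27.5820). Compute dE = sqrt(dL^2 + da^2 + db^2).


dL = -7.5040, da = 2.6830, db = 5.1120
dE = sqrt((-7.5040)^2 + 2.6830^2 + 5.1120^2) = 9.4679


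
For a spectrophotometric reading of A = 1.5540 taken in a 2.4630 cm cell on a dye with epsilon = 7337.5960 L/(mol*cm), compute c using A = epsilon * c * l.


Formula: c = A / (epsilon * l)
Substituting: c = 1.5540 / (7337.5960 * 2.4630)
Result: 8.5987e-05 mol/L


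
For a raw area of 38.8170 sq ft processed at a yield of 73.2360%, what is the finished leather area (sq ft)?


Formula: finished = raw * yield / 100
Substituting: finished = 38.8170 * 73.2360 / 100
Result: 28.4280 sq ft


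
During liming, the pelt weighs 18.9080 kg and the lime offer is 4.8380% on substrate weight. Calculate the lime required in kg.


Formula: Lime = substrate * pct / 100
Substituting: Lime = 18.9080 * 4.8380 / 100
Result: 0.9148 kg


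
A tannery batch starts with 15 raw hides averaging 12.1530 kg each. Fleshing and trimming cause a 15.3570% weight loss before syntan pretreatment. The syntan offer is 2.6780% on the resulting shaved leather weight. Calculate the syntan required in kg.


Total_raw = N * avg_wt = 15 * 12.1530 = 182.2950 kg
Substrate = Total_raw * (1 - loss/100) = 182.2950 * (1 - 15.3570/100) = 154.3000 kg
Syntan = Substrate * pct / 100 = 154.3000 * 2.6780 / 100 = 4.1322 kg


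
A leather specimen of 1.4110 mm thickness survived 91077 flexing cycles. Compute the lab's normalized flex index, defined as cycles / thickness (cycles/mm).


Formula: Index = cycles / thickness
Substituting: Index = 91077 / 1.4110
Result: 64547.8384 cycles/mm


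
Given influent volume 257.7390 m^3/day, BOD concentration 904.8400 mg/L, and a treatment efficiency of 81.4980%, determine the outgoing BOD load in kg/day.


Load_in = volume * conc / 1000 = 257.7390 * 904.8400 / 1000 = 233.2126 kg/day
Removed = Load_in * eff / 100 = 233.2126 * 81.4980 / 100 = 190.0636 kg/day
Load_out = Load_in - Removed = 233.2126 - 190.0636 = 43.1490 kg/day


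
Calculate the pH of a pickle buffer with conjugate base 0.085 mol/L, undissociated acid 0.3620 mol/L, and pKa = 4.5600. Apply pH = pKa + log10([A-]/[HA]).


ratio = [A-] / [HA] = 0.085 / 0.3620 = 0.2348
log10(ratio) = -0.6293
pH = pKa + log10(ratio) = 4.5600 - 0.6293 = 3.9307


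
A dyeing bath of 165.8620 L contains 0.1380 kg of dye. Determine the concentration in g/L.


Formula: Conc = dye_mass(kg) / volume(L) * 1000
Substituting: Conc = 0.1380 / 165.8620 * 1000
Result: 0.8320 g/L


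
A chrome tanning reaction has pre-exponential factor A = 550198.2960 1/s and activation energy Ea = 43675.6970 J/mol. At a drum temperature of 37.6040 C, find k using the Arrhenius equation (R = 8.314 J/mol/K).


T_K = T_C + 273.15 = 37.6040 + 273.15 = 310.7540 K
exponent = -Ea / (R * T_K) = -43675.6970 / (8.314 * 310.7540) = -16.9049
k = A * exp(exponent) = 550198.2960 * exp(-16.9049) = 0.0250499 1/s


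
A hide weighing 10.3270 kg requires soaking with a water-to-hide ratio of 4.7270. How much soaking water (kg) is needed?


Formula: Water = hide_weight * ratio
Substituting: Water = 10.3270 * 4.7270
Result: 48.8157 kg


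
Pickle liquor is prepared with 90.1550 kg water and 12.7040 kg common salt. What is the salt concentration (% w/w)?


Formula: Conc = salt / (water + salt) * 100
Substituting: Conc = 12.7040 / (90.1550 + 12.7040) * 100
Result: 12.3509 %


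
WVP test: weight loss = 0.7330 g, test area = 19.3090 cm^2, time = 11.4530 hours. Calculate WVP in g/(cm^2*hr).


Formula: WVP = loss / (area * time)
Substituting: WVP = 0.7330 / (19.3090 * 11.4530)
Result: 0.00331455 g/(cm^2*hr)


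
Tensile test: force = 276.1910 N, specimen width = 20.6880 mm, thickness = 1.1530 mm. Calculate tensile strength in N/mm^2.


Formula: TS = force / (width * thickness)
Substituting: TS = 276.1910 / (20.6880 * 1.1530)
Result: 11.5788 N/mm^2


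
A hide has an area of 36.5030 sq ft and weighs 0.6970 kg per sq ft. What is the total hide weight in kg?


Formula: Weight = area * weight_per_sqft
Substituting: Weight = 36.5030 * 0.6970
Result: 25.4426 kg


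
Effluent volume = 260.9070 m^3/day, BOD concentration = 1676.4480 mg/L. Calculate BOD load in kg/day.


Formula: BOD_load = volume * conc / 1000
Substituting: BOD_load = 260.9070 * 1676.4480 / 1000
Result: 437.3970 kg/day


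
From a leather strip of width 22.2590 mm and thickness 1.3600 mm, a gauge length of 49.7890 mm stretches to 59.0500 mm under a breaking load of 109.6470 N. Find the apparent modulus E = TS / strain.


TS = F / (w * t) = 109.6470 / (22.2590 * 1.3600) = 3.6220 N/mm^2
strain = (Lf - L0) / L0 = (59.0500 - 49.7890) / 49.7890 = 0.1860
E = TS / strain = 3.6220 / 0.1860 = 19.4728 N/mm^2


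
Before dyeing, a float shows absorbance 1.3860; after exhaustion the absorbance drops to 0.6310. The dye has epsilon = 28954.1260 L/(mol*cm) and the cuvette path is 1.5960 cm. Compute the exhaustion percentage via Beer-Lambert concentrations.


c_initial = A_i / (epsilon * l) = 1.3860 / (28954.1260 * 1.5960) = 2.9993e-05 mol/L
c_final = A_f / (epsilon * l) = 0.6310 / (28954.1260 * 1.5960) = 1.3655e-05 mol/L
Exhaustion = (c_initial - c_final) / c_initial * 100 = (2.9993e-05 - 1.3655e-05) / 2.9993e-05 * 100 = 54.4733 %


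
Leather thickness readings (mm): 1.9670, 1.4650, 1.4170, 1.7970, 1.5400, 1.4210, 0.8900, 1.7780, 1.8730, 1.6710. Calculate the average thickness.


Formula: Average = sum / n
Substituting: Average = 15.8190 / 10
Result: 1.5819 mm


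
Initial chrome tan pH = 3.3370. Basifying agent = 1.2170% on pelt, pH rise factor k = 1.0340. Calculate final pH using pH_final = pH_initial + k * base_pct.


Formula: pH_final = pH_initial + k * base_pct
Substituting: pH_final = 3.3370 + 1.0340 * 1.2170
Result: 4.5954


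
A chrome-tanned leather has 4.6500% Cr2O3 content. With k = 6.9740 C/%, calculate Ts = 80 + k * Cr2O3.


Formula: Ts = 80 + k * Cr2O3
Substituting: Ts = 80 + 6.9740 * 4.6500
Result: 112.4291 C


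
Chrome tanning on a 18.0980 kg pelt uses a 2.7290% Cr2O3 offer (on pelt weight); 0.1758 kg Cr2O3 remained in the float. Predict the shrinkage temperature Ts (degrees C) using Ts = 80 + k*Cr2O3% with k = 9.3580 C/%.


Offered = pelt * offer_pct / 100 = 18.0980 * 2.7290 / 100 = 0.4939 kg
Uptake = offered - residual = 0.4939 - 0.1758 = 0.3181 kg
Cr2O3% on pelt = uptake / pelt * 100 = 0.3181 / 18.0980 * 100 = 1.7576 %
Ts = 80 + k * Cr2O3% = 80 + 9.3580 * 1.7576 = 96.4478 C


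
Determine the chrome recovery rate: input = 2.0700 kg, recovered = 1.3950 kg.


Formula: Recovery = recovered / input * 100
Substituting: Recovery = 1.3950 / 2.0700 * 100
Result: 67.3913 %


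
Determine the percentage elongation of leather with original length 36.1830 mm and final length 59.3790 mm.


Formula: Elongation = (Lf - L0) / L0 * 100
Substituting: Elongation = (59.3790 - 36.1830) / 36.1830 * 100
Result: 64.1075 %


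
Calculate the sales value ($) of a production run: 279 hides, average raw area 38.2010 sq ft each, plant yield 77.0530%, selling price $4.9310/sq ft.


Raw_total = N * avg_area = 279 * 38.2010 = 10658.0790 sq ft
Finished = Raw_total * yield / 100 = 10658.0790 * 77.0530 / 100 = 8212.3696 sq ft
Value = Finished * price = 8212.3696 * 4.9310 = 40495.1946 $


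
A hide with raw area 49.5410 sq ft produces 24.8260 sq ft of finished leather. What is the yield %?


Formula: Yield = finished / raw * 100
Substituting: Yield = 24.8260 / 49.5410 * 100
Result: 50.1120 %


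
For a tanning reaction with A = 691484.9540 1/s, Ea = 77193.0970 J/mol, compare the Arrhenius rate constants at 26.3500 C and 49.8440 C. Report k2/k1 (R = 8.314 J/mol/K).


T1 = 26.3500 + 273.15 = 299.5000 K; T2 = 49.8440 + 273.15 = 322.9940 K
k1 = A * exp(-Ea/(R*T1)) = 691484.9540 * exp(-77193.0970/(8.314*299.5000)) = 2.3787e-08 1/s
k2 = A * exp(-Ea/(R*T2)) = 691484.9540 * exp(-77193.0970/(8.314*322.9940)) = 2.2680e-07 1/s
k2/k1 = 2.2680e-07 / 2.3787e-08 = 9.5347


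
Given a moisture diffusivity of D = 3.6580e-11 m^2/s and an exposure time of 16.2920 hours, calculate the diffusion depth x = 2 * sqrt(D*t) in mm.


t = 16.2920 hr * 3600 = 58651.2000 s
D * t = 3.6580e-11 * 58651.2000 = 2.1455e-06
x = 2 * sqrt(D*t) = 2 * sqrt(2.1455e-06) = 0.00292948 m = 2.9295 mm


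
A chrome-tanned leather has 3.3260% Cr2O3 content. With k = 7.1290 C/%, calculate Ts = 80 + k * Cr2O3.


Formula: Ts = 80 + k * Cr2O3
Substituting: Ts = 80 + 7.1290 * 3.3260
Result: 103.7111 C


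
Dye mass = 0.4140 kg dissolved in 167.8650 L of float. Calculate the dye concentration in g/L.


Formula: Conc = dye_mass(kg) / volume(L) * 1000
Substituting: Conc = 0.4140 / 167.8650 * 1000
Result: 2.4663 g/L


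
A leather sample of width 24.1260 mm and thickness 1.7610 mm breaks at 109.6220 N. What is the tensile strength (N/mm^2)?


Formula: TS = force / (width * thickness)
Substituting: TS = 109.6220 / (24.1260 * 1.7610)
Result: 2.5802 N/mm^2


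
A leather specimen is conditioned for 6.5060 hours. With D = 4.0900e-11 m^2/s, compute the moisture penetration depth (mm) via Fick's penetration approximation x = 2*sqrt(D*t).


t = 6.5060 hr * 3600 = 23421.6000 s
D * t = 4.0900e-11 * 23421.6000 = 9.5794e-07
x = 2 * sqrt(D*t) = 2 * sqrt(9.5794e-07) = 0.00195749 m = 1.9575 mm


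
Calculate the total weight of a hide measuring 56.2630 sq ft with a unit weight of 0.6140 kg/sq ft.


Formula: Weight = area * weight_per_sqft
Substituting: Weight = 56.2630 * 0.6140
Result: 34.5455 kg


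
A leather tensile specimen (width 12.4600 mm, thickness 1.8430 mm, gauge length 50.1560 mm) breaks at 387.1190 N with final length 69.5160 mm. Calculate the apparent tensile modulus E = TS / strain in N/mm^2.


TS = F / (w * t) = 387.1190 / (12.4600 * 1.8430) = 16.8578 N/mm^2
strain = (Lf - L0) / L0 = (69.5160 - 50.1560) / 50.1560 = 0.3860
E = TS / strain = 16.8578 / 0.3860 = 43.6736 N/mm^2


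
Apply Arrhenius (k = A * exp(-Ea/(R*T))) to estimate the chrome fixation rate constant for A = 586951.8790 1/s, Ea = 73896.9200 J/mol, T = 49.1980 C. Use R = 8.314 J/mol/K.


T_K = T_C + 273.15 = 49.1980 + 273.15 = 322.3480 K
exponent = -Ea / (R * T_K) = -73896.9200 / (8.314 * 322.3480) = -27.5735
k = A * exp(exponent) = 586951.8790 * exp(-27.5735) = 6.2173e-07 1/s


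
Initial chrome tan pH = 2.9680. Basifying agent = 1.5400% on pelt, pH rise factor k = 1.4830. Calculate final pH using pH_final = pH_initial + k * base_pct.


Formula: pH_final = pH_initial + k * base_pct
Substituting: pH_final = 2.9680 + 1.4830 * 1.5400
Result: 5.2518


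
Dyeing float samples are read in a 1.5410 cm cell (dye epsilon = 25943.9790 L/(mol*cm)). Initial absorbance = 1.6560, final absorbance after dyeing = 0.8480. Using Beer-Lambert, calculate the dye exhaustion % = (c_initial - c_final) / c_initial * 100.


c_initial = A_i / (epsilon * l) = 1.6560 / (25943.9790 * 1.5410) = 4.1421e-05 mol/L
c_final = A_f / (epsilon * l) = 0.8480 / (25943.9790 * 1.5410) = 2.1211e-05 mol/L
Exhaustion = (c_initial - c_final) / c_initial * 100 = (4.1421e-05 - 2.1211e-05) / 4.1421e-05 * 100 = 48.7923 %


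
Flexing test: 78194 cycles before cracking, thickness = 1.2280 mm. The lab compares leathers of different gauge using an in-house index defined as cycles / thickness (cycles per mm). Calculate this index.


Formula: Index = cycles / thickness
Substituting: Index = 78194 / 1.2280
Result: 63675.8958 cycles/mm


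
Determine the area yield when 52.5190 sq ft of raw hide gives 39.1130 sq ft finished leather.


Formula: Yield = finished / raw * 100
Substituting: Yield = 39.1130 / 52.5190 * 100
Result: 74.4740 %


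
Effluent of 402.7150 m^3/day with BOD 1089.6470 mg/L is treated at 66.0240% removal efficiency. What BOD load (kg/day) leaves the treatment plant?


Load_in = volume * conc / 1000 = 402.7150 * 1089.6470 / 1000 = 438.8172 kg/day
Removed = Load_in * eff / 100 = 438.8172 * 66.0240 / 100 = 289.7247 kg/day
Load_out = Load_in - Removed = 438.8172 - 289.7247 = 149.0925 kg/day


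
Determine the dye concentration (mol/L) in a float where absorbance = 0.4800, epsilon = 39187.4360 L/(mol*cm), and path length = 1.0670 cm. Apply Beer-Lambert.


Formula: c = A / (epsilon * l)
Substituting: c = 0.4800 / (39187.4360 * 1.0670)
Result: 1.1480e-05 mol/L


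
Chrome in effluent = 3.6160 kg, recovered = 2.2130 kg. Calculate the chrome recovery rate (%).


Formula: Recovery = recovered / input * 100
Substituting: Recovery = 2.2130 / 3.6160 * 100
Result: 61.2002 %


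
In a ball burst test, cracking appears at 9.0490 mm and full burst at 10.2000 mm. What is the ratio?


Formula: Ratio = crack / burst
Substituting: Ratio = 9.0490 / 10.2000
Result: 0.8872


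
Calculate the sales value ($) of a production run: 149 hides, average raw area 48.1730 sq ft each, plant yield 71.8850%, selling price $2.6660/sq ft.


Raw_total = N * avg_area = 149 * 48.1730 = 7177.7770 sq ft
Finished = Raw_total * yield / 100 = 7177.7770 * 71.8850 / 100 = 5159.7450 sq ft
Value = Finished * price = 5159.7450 * 2.6660 = 13755.8802 $


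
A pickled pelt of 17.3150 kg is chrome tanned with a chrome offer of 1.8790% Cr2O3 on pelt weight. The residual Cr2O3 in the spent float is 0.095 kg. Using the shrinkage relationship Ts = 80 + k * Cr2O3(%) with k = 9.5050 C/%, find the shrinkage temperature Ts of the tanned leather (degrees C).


Offered = pelt * offer_pct / 100 = 17.3150 * 1.8790 / 100 = 0.3253 kg
Uptake = offered - residual = 0.3253 - 0.095 = 0.2303 kg
Cr2O3% on pelt = uptake / pelt * 100 = 0.2303 / 17.3150 * 100 = 1.3303 %
Ts = 80 + k * Cr2O3% = 80 + 9.5050 * 1.3303 = 92.6449 C


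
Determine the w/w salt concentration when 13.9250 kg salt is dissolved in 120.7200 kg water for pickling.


Formula: Conc = salt / (water + salt) * 100
Substituting: Conc = 13.9250 / (120.7200 + 13.9250) * 100
Result: 10.3420 %


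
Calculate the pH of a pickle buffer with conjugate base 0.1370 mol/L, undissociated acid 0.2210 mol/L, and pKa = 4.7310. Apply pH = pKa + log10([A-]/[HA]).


ratio = [A-] / [HA] = 0.1370 / 0.2210 = 0.6199
log10(ratio) = -0.2077
pH = pKa + log10(ratio) = 4.7310 - 0.2077 = 4.5233


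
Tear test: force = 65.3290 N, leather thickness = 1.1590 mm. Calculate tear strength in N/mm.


Formula: Tear strength = force / thickness
Substituting: Tear strength = 65.3290 / 1.1590
Result: 56.3667 N/mm


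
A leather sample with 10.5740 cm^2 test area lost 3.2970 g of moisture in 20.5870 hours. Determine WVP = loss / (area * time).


Formula: WVP = loss / (area * time)
Substituting: WVP = 3.2970 / (10.5740 * 20.5870)
Result: 0.0151456 g/(cm^2*hr)


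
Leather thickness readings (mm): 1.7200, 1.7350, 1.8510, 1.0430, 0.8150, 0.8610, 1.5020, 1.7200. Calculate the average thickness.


Formula: Average = sum / n
Substituting: Average = 11.2470 / 8
Result: 1.4059 mm


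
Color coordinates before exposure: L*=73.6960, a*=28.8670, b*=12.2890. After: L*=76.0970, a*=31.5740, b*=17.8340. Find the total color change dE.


dL = 2.4010, da = 2.7070, db = 5.5450
dE = sqrt(2.4010^2 + 2.7070^2 + 5.5450^2) = 6.6212


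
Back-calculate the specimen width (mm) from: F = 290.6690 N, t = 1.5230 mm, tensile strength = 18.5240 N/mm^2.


Formula: w = F / (TS * t)
Substituting: w = 290.6690 / (18.5240 * 1.5230)
Result: 10.3030 mm


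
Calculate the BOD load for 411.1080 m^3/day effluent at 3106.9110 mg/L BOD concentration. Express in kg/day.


Formula: BOD_load = volume * conc / 1000
Substituting: BOD_load = 411.1080 * 3106.9110 / 1000
Result: 1277.2760 kg/day


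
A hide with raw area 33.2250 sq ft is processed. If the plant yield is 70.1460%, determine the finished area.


Formula: finished = raw * yield / 100
Substituting: finished = 33.2250 * 70.1460 / 100
Result: 23.3060 sq ft


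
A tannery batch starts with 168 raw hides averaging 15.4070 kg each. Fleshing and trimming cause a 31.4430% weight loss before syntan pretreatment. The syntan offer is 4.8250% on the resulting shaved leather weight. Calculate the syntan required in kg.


Total_raw = N * avg_wt = 168 * 15.4070 = 2588.3760 kg
Substrate = Total_raw * (1 - loss/100) = 2588.3760 * (1 - 31.4430/100) = 1774.5129 kg
Syntan = Substrate * pct / 100 = 1774.5129 * 4.8250 / 100 = 85.6202 kg


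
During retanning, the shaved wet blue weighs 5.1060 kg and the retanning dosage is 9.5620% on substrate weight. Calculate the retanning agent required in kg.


Formula: Retan = substrate * pct / 100
Substituting: Retan = 5.1060 * 9.5620 / 100
Result: 0.4882 kg


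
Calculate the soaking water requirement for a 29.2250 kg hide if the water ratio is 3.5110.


Formula: Water = hide_weight * ratio
Substituting: Water = 29.2250 * 3.5110
Result: 102.6090 kg


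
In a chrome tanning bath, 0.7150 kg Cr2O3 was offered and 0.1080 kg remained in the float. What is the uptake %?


Formula: Uptake = (offered - residual) / offered * 100
Substituting: Uptake = (0.7150 - 0.1080) / 0.7150 * 100
Result: 84.8951 %


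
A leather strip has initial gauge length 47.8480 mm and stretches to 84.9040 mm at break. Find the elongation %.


Formula: Elongation = (Lf - L0) / L0 * 100
Substituting: Elongation = (84.9040 - 47.8480) / 47.8480 * 100
Result: 77.4452 %


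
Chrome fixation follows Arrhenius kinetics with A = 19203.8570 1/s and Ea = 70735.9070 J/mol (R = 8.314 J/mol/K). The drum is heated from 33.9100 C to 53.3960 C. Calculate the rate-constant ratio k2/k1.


T1 = 33.9100 + 273.15 = 307.0600 K; T2 = 53.3960 + 273.15 = 326.5460 K
k1 = A * exp(-Ea/(R*T1)) = 19203.8570 * exp(-70735.9070/(8.314*307.0600)) = 1.7779e-08 1/s
k2 = A * exp(-Ea/(R*T2)) = 19203.8570 * exp(-70735.9070/(8.314*326.5460)) = 9.2895e-08 1/s
k2/k1 = 9.2895e-08 / 1.7779e-08 = 5.2249


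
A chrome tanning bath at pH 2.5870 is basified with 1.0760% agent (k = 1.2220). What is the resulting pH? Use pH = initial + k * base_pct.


Formula: pH_final = pH_initial + k * base_pct
Substituting: pH_final = 2.5870 + 1.2220 * 1.0760
Result: 3.9019


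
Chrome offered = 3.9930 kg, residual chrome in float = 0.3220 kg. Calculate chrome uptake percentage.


Formula: Uptake = (offered - residual) / offered * 100
Substituting: Uptake = (3.9930 - 0.3220) / 3.9930 * 100
Result: 91.9359 %


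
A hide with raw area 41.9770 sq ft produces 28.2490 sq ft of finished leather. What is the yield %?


Formula: Yield = finished / raw * 100
Substituting: Yield = 28.2490 / 41.9770 * 100
Result: 67.2964 %


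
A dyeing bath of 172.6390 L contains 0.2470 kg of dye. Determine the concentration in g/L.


Formula: Conc = dye_mass(kg) / volume(L) * 1000
Substituting: Conc = 0.2470 / 172.6390 * 1000
Result: 1.4307 g/L


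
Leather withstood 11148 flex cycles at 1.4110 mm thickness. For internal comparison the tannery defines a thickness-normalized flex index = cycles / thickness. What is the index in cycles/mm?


Formula: Index = cycles / thickness
Substituting: Index = 11148 / 1.4110
Result: 7900.7796 cycles/mm


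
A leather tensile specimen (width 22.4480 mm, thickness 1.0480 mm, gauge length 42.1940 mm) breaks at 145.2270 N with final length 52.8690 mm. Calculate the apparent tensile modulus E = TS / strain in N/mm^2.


TS = F / (w * t) = 145.2270 / (22.4480 * 1.0480) = 6.1732 N/mm^2
strain = (Lf - L0) / L0 = (52.8690 - 42.1940) / 42.1940 = 0.2530
E = TS / strain = 6.1732 / 0.2530 = 24.4001 N/mm^2


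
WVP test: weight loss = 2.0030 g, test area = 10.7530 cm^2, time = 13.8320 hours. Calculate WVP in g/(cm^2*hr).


Formula: WVP = loss / (area * time)
Substituting: WVP = 2.0030 / (10.7530 * 13.8320)
Result: 0.0134669 g/(cm^2*hr)


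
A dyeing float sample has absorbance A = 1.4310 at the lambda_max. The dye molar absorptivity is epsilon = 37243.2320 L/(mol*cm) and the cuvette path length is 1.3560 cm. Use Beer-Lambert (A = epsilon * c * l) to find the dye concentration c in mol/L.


Formula: c = A / (epsilon * l)
Substituting: c = 1.4310 / (37243.2320 * 1.3560)
Result: 2.8336e-05 mol/L


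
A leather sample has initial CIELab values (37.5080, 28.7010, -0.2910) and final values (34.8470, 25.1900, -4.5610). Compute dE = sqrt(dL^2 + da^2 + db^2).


dL = -2.6610, da = -3.5110, db = -4.2700
dE = sqrt((-2.6610)^2 + (-3.5110)^2 + (-4.2700)^2) = 6.1352


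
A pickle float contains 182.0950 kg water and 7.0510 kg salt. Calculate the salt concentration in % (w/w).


Formula: Conc = salt / (water + salt) * 100
Substituting: Conc = 7.0510 / (182.0950 + 7.0510) * 100
Result: 3.7278 %


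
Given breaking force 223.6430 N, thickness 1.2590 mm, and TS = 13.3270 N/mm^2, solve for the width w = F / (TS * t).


Formula: w = F / (TS * t)
Substituting: w = 223.6430 / (13.3270 * 1.2590)
Result: 13.3290 mm


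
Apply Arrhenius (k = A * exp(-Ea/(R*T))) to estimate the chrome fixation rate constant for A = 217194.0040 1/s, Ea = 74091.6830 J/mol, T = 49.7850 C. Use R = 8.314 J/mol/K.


T_K = T_C + 273.15 = 49.7850 + 273.15 = 322.9350 K
exponent = -Ea / (R * T_K) = -74091.6830 / (8.314 * 322.9350) = -27.5959
k = A * exp(exponent) = 217194.0040 * exp(-27.5959) = 2.2496e-07 1/s


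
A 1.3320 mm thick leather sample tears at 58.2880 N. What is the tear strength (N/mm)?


Formula: Tear strength = force / thickness
Substituting: Tear strength = 58.2880 / 1.3320
Result: 43.7598 N/mm


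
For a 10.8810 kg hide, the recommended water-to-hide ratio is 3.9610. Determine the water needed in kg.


Formula: Water = hide_weight * ratio
Substituting: Water = 10.8810 * 3.9610
Result: 43.0996 kg


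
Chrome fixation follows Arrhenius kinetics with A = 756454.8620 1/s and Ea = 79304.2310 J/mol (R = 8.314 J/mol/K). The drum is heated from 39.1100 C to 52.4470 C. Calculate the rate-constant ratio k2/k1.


T1 = 39.1100 + 273.15 = 312.2600 K; T2 = 52.4470 + 273.15 = 325.5970 K
k1 = A * exp(-Ea/(R*T1)) = 756454.8620 * exp(-79304.2310/(8.314*312.2600)) = 4.0959e-08 1/s
k2 = A * exp(-Ea/(R*T2)) = 756454.8620 * exp(-79304.2310/(8.314*325.5970)) = 1.4314e-07 1/s
k2/k1 = 1.4314e-07 / 4.0959e-08 = 3.4947


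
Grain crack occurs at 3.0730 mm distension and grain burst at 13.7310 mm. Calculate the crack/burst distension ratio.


Formula: Ratio = crack / burst
Substituting: Ratio = 3.0730 / 13.7310
Result: 0.2238


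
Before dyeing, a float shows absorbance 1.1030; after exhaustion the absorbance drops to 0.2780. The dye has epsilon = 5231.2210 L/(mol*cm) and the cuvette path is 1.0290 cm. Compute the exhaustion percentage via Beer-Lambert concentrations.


c_initial = A_i / (epsilon * l) = 1.1030 / (5231.2210 * 1.0290) = 2.0491e-04 mol/L
c_final = A_f / (epsilon * l) = 0.2780 / (5231.2210 * 1.0290) = 5.1645e-05 mol/L
Exhaustion = (c_initial - c_final) / c_initial * 100 = (2.0491e-04 - 5.1645e-05) / 2.0491e-04 * 100 = 74.7960 %


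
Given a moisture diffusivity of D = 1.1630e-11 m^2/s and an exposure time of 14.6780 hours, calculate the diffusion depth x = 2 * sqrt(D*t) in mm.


t = 14.6780 hr * 3600 = 52840.8000 s
D * t = 1.1630e-11 * 52840.8000 = 6.1454e-07
x = 2 * sqrt(D*t) = 2 * sqrt(6.1454e-07) = 0.00156785 m = 1.5679 mm


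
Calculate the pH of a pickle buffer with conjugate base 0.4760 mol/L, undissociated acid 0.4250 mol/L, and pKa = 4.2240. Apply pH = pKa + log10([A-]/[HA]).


ratio = [A-] / [HA] = 0.4760 / 0.4250 = 1.1200
log10(ratio) = 0.049218
pH = pKa + log10(ratio) = 4.2240 + 0.049218 = 4.2732


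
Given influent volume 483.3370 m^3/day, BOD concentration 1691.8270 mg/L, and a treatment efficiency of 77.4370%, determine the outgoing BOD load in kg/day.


Load_in = volume * conc / 1000 = 483.3370 * 1691.8270 / 1000 = 817.7226 kg/day
Removed = Load_in * eff / 100 = 817.7226 * 77.4370 / 100 = 633.2198 kg/day
Load_out = Load_in - Removed = 817.7226 - 633.2198 = 184.5027 kg/day


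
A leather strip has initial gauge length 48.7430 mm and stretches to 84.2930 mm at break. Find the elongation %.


Formula: Elongation = (Lf - L0) / L0 * 100
Substituting: Elongation = (84.2930 - 48.7430) / 48.7430 * 100
Result: 72.9335 %


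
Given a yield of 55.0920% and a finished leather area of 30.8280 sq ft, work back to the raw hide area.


Formula: raw = finished * 100 / yield
Substituting: raw = 30.8280 * 100 / 55.0920
Result: 55.9573 sq ft


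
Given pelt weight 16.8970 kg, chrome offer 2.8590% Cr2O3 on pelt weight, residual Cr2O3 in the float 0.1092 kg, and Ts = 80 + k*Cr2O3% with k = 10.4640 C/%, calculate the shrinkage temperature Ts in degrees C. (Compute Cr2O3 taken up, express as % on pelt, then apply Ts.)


Offered = pelt * offer_pct / 100 = 16.8970 * 2.8590 / 100 = 0.4831 kg
Uptake = offered - residual = 0.4831 - 0.1092 = 0.3739 kg
Cr2O3% on pelt = uptake / pelt * 100 = 0.3739 / 16.8970 * 100 = 2.2127 %
Ts = 80 + k * Cr2O3% = 80 + 10.4640 * 2.2127 = 103.1540 C


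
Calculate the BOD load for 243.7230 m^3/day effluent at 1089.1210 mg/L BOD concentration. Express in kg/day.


Formula: BOD_load = volume * conc / 1000
Substituting: BOD_load = 243.7230 * 1089.1210 / 1000
Result: 265.4438 kg/day


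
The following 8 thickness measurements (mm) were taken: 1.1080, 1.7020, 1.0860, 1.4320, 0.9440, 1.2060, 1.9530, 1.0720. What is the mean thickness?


Formula: Average = sum / n
Substituting: Average = 10.5030 / 8
Result: 1.3129 mm


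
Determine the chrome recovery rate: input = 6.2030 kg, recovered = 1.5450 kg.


Formula: Recovery = recovered / input * 100
Substituting: Recovery = 1.5450 / 6.2030 * 100
Result: 24.9073 %


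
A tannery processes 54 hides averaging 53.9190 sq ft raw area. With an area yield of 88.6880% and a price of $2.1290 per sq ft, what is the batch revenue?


Raw_total = N * avg_area = 54 * 53.9190 = 2911.6260 sq ft
Finished = Raw_total * yield / 100 = 2911.6260 * 88.6880 / 100 = 2582.2629 sq ft
Value = Finished * price = 2582.2629 * 2.1290 = 5497.6376 $


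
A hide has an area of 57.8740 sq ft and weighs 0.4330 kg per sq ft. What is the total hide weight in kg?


Formula: Weight = area * weight_per_sqft
Substituting: Weight = 57.8740 * 0.4330
Result: 25.0594 kg


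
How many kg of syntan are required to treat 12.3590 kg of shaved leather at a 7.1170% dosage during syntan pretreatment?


Formula: Syntan = substrate * pct / 100
Substituting: Syntan = 12.3590 * 7.1170 / 100
Result: 0.8796 kg


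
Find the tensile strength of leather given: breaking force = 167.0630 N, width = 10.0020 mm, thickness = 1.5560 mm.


Formula: TS = force / (width * thickness)
Substituting: TS = 167.0630 / (10.0020 * 1.5560)
Result: 10.7345 N/mm^2


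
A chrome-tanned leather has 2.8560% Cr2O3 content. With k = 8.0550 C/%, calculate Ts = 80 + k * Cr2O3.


Formula: Ts = 80 + k * Cr2O3
Substituting: Ts = 80 + 8.0550 * 2.8560
Result: 103.0051 C


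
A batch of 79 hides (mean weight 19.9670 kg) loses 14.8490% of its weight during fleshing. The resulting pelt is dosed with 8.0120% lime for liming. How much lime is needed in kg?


Total_raw = N * avg_wt = 79 * 19.9670 = 1577.3930 kg
Substrate = Total_raw * (1 - loss/100) = 1577.3930 * (1 - 14.8490/100) = 1343.1659 kg
Lime = Substrate * pct / 100 = 1343.1659 * 8.0120 / 100 = 107.6145 kg


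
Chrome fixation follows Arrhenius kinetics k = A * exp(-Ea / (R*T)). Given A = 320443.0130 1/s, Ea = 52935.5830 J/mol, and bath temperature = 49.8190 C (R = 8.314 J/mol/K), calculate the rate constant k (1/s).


T_K = T_C + 273.15 = 49.8190 + 273.15 = 322.9690 K
exponent = -Ea / (R * T_K) = -52935.5830 / (8.314 * 322.9690) = -19.7141
k = A * exp(exponent) = 320443.0130 * exp(-19.7141) = 8.7908e-04 1/s


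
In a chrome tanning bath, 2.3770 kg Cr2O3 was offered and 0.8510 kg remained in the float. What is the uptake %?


Formula: Uptake = (offered - residual) / offered * 100
Substituting: Uptake = (2.3770 - 0.8510) / 2.3770 * 100
Result: 64.1986 %


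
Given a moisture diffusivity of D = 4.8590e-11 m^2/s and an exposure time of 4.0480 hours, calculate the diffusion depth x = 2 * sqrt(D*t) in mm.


t = 4.0480 hr * 3600 = 14572.8000 s
D * t = 4.8590e-11 * 14572.8000 = 7.0809e-07
x = 2 * sqrt(D*t) = 2 * sqrt(7.0809e-07) = 0.00168296 m = 1.6830 mm


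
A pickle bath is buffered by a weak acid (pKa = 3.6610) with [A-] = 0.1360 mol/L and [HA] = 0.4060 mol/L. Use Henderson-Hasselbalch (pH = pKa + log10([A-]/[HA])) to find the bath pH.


ratio = [A-] / [HA] = 0.1360 / 0.4060 = 0.3350
log10(ratio) = -0.4750
pH = pKa + log10(ratio) = 3.6610 - 0.4750 = 3.1860


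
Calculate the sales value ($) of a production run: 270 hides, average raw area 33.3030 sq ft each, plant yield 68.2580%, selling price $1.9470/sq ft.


Raw_total = N * avg_area = 270 * 33.3030 = 8991.8100 sq ft
Finished = Raw_total * yield / 100 = 8991.8100 * 68.2580 / 100 = 6137.6297 sq ft
Value = Finished * price = 6137.6297 * 1.9470 = 11949.9650 $


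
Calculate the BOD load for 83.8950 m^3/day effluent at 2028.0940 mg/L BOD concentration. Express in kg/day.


Formula: BOD_load = volume * conc / 1000
Substituting: BOD_load = 83.8950 * 2028.0940 / 1000
Result: 170.1469 kg/day


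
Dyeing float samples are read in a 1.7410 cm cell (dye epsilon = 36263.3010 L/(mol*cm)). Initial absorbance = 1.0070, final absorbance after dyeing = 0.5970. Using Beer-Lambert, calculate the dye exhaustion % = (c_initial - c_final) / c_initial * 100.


c_initial = A_i / (epsilon * l) = 1.0070 / (36263.3010 * 1.7410) = 1.5950e-05 mol/L
c_final = A_f / (epsilon * l) = 0.5970 / (36263.3010 * 1.7410) = 9.4560e-06 mol/L
Exhaustion = (c_initial - c_final) / c_initial * 100 = (1.5950e-05 - 9.4560e-06) / 1.5950e-05 * 100 = 40.7150 %


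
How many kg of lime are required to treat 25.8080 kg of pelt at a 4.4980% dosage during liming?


Formula: Lime = substrate * pct / 100
Substituting: Lime = 25.8080 * 4.4980 / 100
Result: 1.1608 kg


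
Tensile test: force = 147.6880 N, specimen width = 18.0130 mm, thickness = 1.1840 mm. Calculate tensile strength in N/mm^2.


Formula: TS = force / (width * thickness)
Substituting: TS = 147.6880 / (18.0130 * 1.1840)
Result: 6.9248 N/mm^2


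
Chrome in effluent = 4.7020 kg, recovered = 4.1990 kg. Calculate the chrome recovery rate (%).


Formula: Recovery = recovered / input * 100
Substituting: Recovery = 4.1990 / 4.7020 * 100
Result: 89.3024 %


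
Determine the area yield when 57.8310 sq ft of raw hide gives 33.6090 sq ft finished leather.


Formula: Yield = finished / raw * 100
Substituting: Yield = 33.6090 / 57.8310 * 100
Result: 58.1159 %


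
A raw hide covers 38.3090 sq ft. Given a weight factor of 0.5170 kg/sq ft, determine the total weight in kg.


Formula: Weight = area * weight_per_sqft
Substituting: Weight = 38.3090 * 0.5170
Result: 19.8058 kg


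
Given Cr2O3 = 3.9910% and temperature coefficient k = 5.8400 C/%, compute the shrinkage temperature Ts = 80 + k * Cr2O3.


Formula: Ts = 80 + k * Cr2O3
Substituting: Ts = 80 + 5.8400 * 3.9910
Result: 103.3074 C


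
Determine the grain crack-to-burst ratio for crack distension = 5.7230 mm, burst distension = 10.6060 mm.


Formula: Ratio = crack / burst
Substituting: Ratio = 5.7230 / 10.6060
Result: 0.5396


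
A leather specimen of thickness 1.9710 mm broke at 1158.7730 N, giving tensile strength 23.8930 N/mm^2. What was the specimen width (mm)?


Formula: w = F / (TS * t)
Substituting: w = 1158.7730 / (23.8930 * 1.9710)
Result: 24.6060 mm


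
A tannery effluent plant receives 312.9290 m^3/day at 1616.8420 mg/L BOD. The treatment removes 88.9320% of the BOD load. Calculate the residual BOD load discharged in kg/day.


Load_in = volume * conc / 1000 = 312.9290 * 1616.8420 / 1000 = 505.9568 kg/day
Removed = Load_in * eff / 100 = 505.9568 * 88.9320 / 100 = 449.9575 kg/day
Load_out = Load_in - Removed = 505.9568 - 449.9575 = 55.9993 kg/day


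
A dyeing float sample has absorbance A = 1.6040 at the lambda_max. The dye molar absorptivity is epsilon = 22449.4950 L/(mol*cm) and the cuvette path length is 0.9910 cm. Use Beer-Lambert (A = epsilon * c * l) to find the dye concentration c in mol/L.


Formula: c = A / (epsilon * l)
Substituting: c = 1.6040 / (22449.4950 * 0.9910)
Result: 7.2098e-05 mol/L


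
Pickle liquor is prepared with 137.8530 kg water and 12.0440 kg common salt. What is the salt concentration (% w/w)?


Formula: Conc = salt / (water + salt) * 100
Substituting: Conc = 12.0440 / (137.8530 + 12.0440) * 100
Result: 8.0349 %


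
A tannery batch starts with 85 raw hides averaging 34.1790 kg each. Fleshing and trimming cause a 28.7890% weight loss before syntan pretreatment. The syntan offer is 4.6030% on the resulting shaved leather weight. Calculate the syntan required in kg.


Total_raw = N * avg_wt = 85 * 34.1790 = 2905.2150 kg
Substrate = Total_raw * (1 - loss/100) = 2905.2150 * (1 - 28.7890/100) = 2068.8327 kg
Syntan = Substrate * pct / 100 = 2068.8327 * 4.6030 / 100 = 95.2284 kg


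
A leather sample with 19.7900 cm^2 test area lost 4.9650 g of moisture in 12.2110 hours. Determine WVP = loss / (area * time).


Formula: WVP = loss / (area * time)
Substituting: WVP = 4.9650 / (19.7900 * 12.2110)
Result: 0.0205458 g/(cm^2*hr)


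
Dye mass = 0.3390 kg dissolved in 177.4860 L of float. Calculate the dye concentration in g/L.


Formula: Conc = dye_mass(kg) / volume(L) * 1000
Substituting: Conc = 0.3390 / 177.4860 * 1000
Result: 1.9100 g/L


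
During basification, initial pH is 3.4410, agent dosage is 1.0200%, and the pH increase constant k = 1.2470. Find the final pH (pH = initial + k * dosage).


Formula: pH_final = pH_initial + k * base_pct
Substituting: pH_final = 3.4410 + 1.2470 * 1.0200
Result: 4.7129


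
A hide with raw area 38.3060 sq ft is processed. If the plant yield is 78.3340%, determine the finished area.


Formula: finished = raw * yield / 100
Substituting: finished = 38.3060 * 78.3340 / 100
Result: 30.0066 sq ft


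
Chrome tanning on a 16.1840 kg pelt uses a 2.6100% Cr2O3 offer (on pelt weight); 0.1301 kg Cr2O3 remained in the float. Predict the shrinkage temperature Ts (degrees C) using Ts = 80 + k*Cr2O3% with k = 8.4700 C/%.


Offered = pelt * offer_pct / 100 = 16.1840 * 2.6100 / 100 = 0.4224 kg
Uptake = offered - residual = 0.4224 - 0.1301 = 0.2923 kg
Cr2O3% on pelt = uptake / pelt * 100 = 0.2923 / 16.1840 * 100 = 1.8061 %
Ts = 80 + k * Cr2O3% = 80 + 8.4700 * 1.8061 = 95.2978 C
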